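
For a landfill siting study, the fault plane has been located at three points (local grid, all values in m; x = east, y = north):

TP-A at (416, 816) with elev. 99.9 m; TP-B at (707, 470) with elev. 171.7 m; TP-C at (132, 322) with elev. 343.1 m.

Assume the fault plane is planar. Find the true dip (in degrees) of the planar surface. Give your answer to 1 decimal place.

23.1°

Two edge vectors: TP-A→TP-B = (291, -346, 71.8), TP-A→TP-C = (-284, -494, 243.2).
Normal n = (TP-A→TP-B) × (TP-A→TP-C) = (-48678, -91162.4, -242018).
So ∂z/∂x = −n_x/n_z = −0.20113 and ∂z/∂y = −n_y/n_z = −0.37668.
Gradient magnitude |∇z| = √(a² + b²) = √(0.04045 + 0.14188) = 0.42701.
True dip = arctan(0.42701) = 23.1°, dipping toward NNE (azimuth ≈ 028°).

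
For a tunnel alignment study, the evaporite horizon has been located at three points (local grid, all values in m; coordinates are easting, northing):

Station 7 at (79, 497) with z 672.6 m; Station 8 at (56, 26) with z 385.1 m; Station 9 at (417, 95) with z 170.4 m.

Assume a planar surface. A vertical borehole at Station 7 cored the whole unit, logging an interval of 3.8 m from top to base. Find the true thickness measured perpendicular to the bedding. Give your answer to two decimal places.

2.73 m

Two edge vectors: Station 7→Station 8 = (-23, -471, -287.5), Station 7→Station 9 = (338, -402, -502.2).
Normal n = (Station 7→Station 8) × (Station 7→Station 9) = (120961.2, -108725.6, 168444).
So ∂z/∂easting = −n_x/n_z = −0.71811 and ∂z/∂northing = −n_y/n_z = 0.64547.
|∇z| = √(a²+b²) = 0.96556, so dip δ = arctan(0.96556) = 44.00°.
True thickness = vertical thickness × cos δ = 3.8 × cos 44.00° = 2.73 m.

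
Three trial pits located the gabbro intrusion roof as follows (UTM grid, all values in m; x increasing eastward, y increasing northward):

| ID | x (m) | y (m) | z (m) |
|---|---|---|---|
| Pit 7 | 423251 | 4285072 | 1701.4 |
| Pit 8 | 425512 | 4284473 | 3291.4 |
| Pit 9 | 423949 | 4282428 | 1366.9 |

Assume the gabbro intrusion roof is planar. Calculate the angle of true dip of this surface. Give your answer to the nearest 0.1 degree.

40.7°

Let the plane be z = a·x + b·y + c.
Pit 8−Pit 7: 2261a − 599b = 1590;  Pit 9−Pit 7: 698a − 2644b = −334.5.
Solving gives a = 0.79215, b = 0.33563.
Gradient magnitude |∇z| = √(a² + b²) = √(0.62750 + 0.11265) = 0.86032.
True dip = arctan(0.86032) = 40.7°, dipping toward WSW (azimuth ≈ 247°).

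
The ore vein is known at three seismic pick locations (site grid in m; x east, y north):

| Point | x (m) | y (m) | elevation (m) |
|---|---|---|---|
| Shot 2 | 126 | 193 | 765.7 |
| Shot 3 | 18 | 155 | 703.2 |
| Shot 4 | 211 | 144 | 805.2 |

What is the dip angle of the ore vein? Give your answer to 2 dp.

Two edge vectors: Shot 2→Shot 3 = (-108, -38, -62.5), Shot 2→Shot 4 = (85, -49, 39.5).
Normal n = (Shot 2→Shot 3) × (Shot 2→Shot 4) = (-4563.5, -1046.5, 8522).
So ∂z/∂x = −n_x/n_z = 0.53550 and ∂z/∂y = −n_y/n_z = 0.12280.
Gradient magnitude |∇z| = √(a² + b²) = √(0.28676 + 0.01508) = 0.54940.
True dip = arctan(0.54940) = 28.78°, dipping toward WSW (azimuth ≈ 257°).

28.78°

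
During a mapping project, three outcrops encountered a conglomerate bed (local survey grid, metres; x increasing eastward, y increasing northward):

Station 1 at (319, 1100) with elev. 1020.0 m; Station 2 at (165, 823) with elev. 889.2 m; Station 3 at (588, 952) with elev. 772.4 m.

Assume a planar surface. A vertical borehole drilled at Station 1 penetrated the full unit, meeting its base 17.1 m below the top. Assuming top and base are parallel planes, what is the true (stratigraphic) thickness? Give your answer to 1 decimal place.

12.7 m

Two edge vectors: Station 1→Station 2 = (-154, -277, -130.8), Station 1→Station 3 = (269, -148, -247.6).
Normal n = (Station 1→Station 2) × (Station 1→Station 3) = (49226.8, -73315.6, 97305).
So ∂z/∂x = −n_x/n_z = −0.50590 and ∂z/∂y = −n_y/n_z = 0.75346.
|∇z| = √(a²+b²) = 0.90755, so dip δ = arctan(0.90755) = 42.23°.
True thickness = vertical thickness × cos δ = 17.1 × cos 42.23° = 12.7 m.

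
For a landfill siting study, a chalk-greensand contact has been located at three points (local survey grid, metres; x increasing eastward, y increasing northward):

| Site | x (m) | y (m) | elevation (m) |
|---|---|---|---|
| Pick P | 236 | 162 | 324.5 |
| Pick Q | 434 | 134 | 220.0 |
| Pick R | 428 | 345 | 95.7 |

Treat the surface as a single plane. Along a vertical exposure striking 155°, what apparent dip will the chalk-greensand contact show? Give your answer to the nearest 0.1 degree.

Let the plane be z = a·x + b·y + c.
Pick Q−Pick P: 198a − 28b = −104.5;  Pick R−Pick P: 192a + 183b = −228.8.
Solving gives a = −0.61355, b = −0.60655.
Unit vector along 155° is (sin 155°, cos 155°) = (0.4226, -0.9063).
Slope in that direction = a·(0.4226) + b·(-0.9063) = 0.29042.
Apparent dip = arctan|0.29042| = 16.2° (true dip is 40.8°, so apparent ≤ true as expected).

16.2°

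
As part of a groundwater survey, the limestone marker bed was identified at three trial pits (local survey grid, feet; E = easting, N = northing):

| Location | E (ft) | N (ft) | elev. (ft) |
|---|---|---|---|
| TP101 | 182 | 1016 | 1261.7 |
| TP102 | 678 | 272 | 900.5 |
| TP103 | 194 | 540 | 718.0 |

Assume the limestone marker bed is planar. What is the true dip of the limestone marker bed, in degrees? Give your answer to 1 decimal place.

57.2°

Two edge vectors: TP101→TP102 = (496, -744, -361.2), TP101→TP103 = (12, -476, -543.7).
Normal n = (TP101→TP102) × (TP101→TP103) = (232581.6, 265340.8, -227168).
So ∂z/∂E = −n_x/n_z = 1.02383 and ∂z/∂N = −n_y/n_z = 1.16804.
Gradient magnitude |∇z| = √(a² + b²) = √(1.04823 + 1.36431) = 1.55324.
True dip = arctan(1.55324) = 57.2°, dipping toward SW (azimuth ≈ 221°).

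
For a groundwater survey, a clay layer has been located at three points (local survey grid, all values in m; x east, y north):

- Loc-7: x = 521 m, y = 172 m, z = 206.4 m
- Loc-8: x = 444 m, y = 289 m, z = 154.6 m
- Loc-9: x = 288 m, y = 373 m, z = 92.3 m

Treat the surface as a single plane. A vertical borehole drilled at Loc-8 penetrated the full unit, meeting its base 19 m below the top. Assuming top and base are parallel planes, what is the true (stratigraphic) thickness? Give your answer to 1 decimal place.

Let the plane be z = a·x + b·y + c.
Loc-8−Loc-7: −77a + 117b = −51.8;  Loc-9−Loc-7: −233a + 201b = −114.1.
Solving gives a = 0.24931, b = −0.27866.
|∇z| = √(a²+b²) = 0.37391, so dip δ = arctan(0.37391) = 20.50°.
True thickness = vertical thickness × cos δ = 19 × cos 20.50° = 17.8 m.

17.8 m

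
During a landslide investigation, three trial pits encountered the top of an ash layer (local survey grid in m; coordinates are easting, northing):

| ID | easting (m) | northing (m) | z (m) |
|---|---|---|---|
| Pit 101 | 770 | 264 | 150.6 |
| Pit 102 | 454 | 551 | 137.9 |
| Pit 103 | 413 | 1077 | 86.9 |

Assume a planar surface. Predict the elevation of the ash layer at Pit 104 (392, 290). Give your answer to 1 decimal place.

167.4 m

Let the plane be z = a·easting + b·northing + c.
Pit 102−Pit 101: −316a + 287b = −12.7;  Pit 103−Pit 101: −357a + 813b = −63.7.
Solving gives a = −0.051517, b = −0.100974.
Then c = 150.6 − a·770 − b·264 = 216.93.
At (392, 290): z = −20.2 − 29.3 + 216.93 = 167.4 m.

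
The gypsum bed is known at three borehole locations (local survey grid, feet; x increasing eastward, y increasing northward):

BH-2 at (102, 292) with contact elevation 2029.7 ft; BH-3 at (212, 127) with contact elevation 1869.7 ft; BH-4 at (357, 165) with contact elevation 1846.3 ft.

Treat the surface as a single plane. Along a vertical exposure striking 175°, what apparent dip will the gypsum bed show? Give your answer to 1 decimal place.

37.3°

Two edge vectors: BH-2→BH-3 = (110, -165, -160), BH-2→BH-4 = (255, -127, -183.4).
Normal n = (BH-2→BH-3) × (BH-2→BH-4) = (9941, -20626, 28105).
So ∂z/∂x = −n_x/n_z = −0.35371 and ∂z/∂y = −n_y/n_z = 0.73389.
Unit vector along 175° is (sin 175°, cos 175°) = (0.0872, -0.9962).
Slope in that direction = a·(0.0872) + b·(-0.9962) = −0.76193.
Apparent dip = arctan|0.76193| = 37.3° (true dip is 39.2°, so apparent ≤ true as expected).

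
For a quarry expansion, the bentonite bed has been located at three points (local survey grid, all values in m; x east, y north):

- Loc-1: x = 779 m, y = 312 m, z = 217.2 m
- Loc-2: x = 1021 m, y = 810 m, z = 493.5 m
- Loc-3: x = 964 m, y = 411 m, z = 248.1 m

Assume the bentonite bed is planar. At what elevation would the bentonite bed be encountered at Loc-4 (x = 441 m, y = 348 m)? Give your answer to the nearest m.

Two edge vectors: Loc-1→Loc-2 = (242, 498, 276.3), Loc-1→Loc-3 = (185, 99, 30.9).
Normal n = (Loc-1→Loc-2) × (Loc-1→Loc-3) = (-11965.5, 43637.7, -68172).
So ∂z/∂x = −n_x/n_z = −0.17552 and ∂z/∂y = −n_y/n_z = 0.64011.
Intercept c from Loc-1: 217.2 + 136.73 − 199.71 = 154.21.
At (441, 348): z = −77.4 + 222.8 + 154.21 = 299.6 m.

300 m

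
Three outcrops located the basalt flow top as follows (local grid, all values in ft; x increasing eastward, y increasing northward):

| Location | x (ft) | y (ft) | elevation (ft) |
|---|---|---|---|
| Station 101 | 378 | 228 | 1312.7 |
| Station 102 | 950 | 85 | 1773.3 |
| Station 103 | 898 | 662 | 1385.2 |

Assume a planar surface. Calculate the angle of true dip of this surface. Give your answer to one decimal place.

Let the plane be z = a·x + b·y + c.
Station 102−Station 101: 572a − 143b = 460.6;  Station 103−Station 101: 520a + 434b = 72.5.
Solving gives a = 0.65178, b = −0.61388.
Gradient magnitude |∇z| = √(a² + b²) = √(0.42481 + 0.37685) = 0.89535.
True dip = arctan(0.89535) = 41.8°, dipping toward NW (azimuth ≈ 313°).

41.8°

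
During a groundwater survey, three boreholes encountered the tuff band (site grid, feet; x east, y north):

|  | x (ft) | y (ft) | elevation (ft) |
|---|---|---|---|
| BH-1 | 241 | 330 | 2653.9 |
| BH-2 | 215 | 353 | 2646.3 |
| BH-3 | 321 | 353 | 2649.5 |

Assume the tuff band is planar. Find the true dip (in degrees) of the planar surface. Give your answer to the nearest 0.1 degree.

16.6°

Let the plane be z = a·x + b·y + c.
BH-2−BH-1: −26a + 23b = −7.6;  BH-3−BH-1: 80a + 23b = −4.4.
Solving gives a = 0.03019, b = −0.29631.
Gradient magnitude |∇z| = √(a² + b²) = √(0.00091 + 0.08780) = 0.29784.
True dip = arctan(0.29784) = 16.6°, dipping toward N (azimuth ≈ 354°).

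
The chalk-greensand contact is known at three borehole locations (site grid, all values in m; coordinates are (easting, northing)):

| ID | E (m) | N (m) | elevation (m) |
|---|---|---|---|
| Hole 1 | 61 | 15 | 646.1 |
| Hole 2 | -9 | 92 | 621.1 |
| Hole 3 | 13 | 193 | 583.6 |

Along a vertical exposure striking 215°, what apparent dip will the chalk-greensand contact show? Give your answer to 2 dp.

Two edge vectors: Hole 1→Hole 2 = (-70, 77, -25), Hole 1→Hole 3 = (-48, 178, -62.5).
Normal n = (Hole 1→Hole 2) × (Hole 1→Hole 3) = (-362.5, -3175, -8764).
So ∂z/∂E = −n_x/n_z = −0.04136 and ∂z/∂N = −n_y/n_z = −0.36228.
Unit vector along 215° is (sin 215°, cos 215°) = (-0.5736, -0.8192).
Slope in that direction = a·(-0.5736) + b·(-0.8192) = 0.32048.
Apparent dip = arctan|0.32048| = 17.77° (true dip is 20.0°, so apparent ≤ true as expected).

17.77°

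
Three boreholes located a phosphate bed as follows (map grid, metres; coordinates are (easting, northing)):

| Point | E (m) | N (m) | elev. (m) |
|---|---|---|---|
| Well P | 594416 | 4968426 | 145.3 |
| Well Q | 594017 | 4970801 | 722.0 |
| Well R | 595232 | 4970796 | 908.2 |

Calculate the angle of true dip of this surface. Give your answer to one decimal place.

Let the plane be z = a·E + b·N + c.
Well Q−Well P: −399a + 2375b = 576.7;  Well R−Well P: 816a + 2370b = 762.9.
Solving gives a = 0.15436, b = 0.26875.
Gradient magnitude |∇z| = √(a² + b²) = √(0.02383 + 0.07223) = 0.30993.
True dip = arctan(0.30993) = 17.2°, dipping toward SSW (azimuth ≈ 210°).

17.2°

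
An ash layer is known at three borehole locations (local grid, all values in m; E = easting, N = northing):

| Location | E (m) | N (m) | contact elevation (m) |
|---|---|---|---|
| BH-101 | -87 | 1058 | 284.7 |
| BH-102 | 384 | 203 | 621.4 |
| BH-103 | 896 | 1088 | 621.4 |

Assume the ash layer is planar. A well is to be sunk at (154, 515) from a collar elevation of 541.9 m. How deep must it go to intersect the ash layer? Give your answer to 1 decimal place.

Two edge vectors: BH-101→BH-102 = (471, -855, 336.7), BH-101→BH-103 = (983, 30, 336.7).
Normal n = (BH-101→BH-102) × (BH-101→BH-103) = (-297979.5, 172390.4, 854595).
So ∂z/∂E = −n_x/n_z = 0.348679 and ∂z/∂N = −n_y/n_z = −0.201722.
Intercept c from BH-101: 284.7 + 30.34 + 213.42 = 528.46.
At (154, 515): z_contact = 53.70 − 103.89 + 528.46 = 478.27 m.
Depth below ground = 541.9 − 478.27 = 63.6 m.

63.6 m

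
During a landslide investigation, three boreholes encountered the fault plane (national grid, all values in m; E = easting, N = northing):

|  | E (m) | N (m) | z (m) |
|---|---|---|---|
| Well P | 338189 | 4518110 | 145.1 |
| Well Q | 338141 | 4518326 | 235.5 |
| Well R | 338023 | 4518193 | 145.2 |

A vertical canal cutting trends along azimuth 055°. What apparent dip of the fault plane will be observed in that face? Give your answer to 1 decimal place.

24.8°

Let the plane be z = a·E + b·N + c.
Well Q−Well P: −48a + 216b = 90.4;  Well R−Well P: −166a + 83b = 0.1.
Solving gives a = 0.23474, b = 0.47068.
Unit vector along 055° is (sin 55°, cos 55°) = (0.8192, 0.5736).
Slope in that direction = a·(0.8192) + b·(0.5736) = 0.46226.
Apparent dip = arctan|0.46226| = 24.8° (true dip is 27.7°, so apparent ≤ true as expected).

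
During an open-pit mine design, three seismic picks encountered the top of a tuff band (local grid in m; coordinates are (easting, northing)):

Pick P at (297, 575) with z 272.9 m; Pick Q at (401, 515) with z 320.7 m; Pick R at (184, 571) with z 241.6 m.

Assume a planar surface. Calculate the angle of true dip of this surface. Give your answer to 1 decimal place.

22.5°

Two edge vectors: Pick P→Pick Q = (104, -60, 47.8), Pick P→Pick R = (-113, -4, -31.3).
Normal n = (Pick P→Pick Q) × (Pick P→Pick R) = (2069.2, -2146.2, -7196).
So ∂z/∂E = −n_x/n_z = 0.28755 and ∂z/∂N = −n_y/n_z = −0.29825.
Gradient magnitude |∇z| = √(a² + b²) = √(0.08268 + 0.08895) = 0.41429.
True dip = arctan(0.41429) = 22.5°, dipping toward NW (azimuth ≈ 316°).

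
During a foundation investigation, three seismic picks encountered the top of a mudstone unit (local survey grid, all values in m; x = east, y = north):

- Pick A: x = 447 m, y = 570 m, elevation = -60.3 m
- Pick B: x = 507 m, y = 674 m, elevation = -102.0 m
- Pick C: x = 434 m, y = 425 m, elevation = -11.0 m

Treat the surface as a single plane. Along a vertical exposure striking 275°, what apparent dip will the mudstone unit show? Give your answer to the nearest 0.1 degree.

5.5°

Two edge vectors: Pick A→Pick B = (60, 104, -41.7), Pick A→Pick C = (-13, -145, 49.3).
Normal n = (Pick A→Pick B) × (Pick A→Pick C) = (-919.3, -2415.9, -7348).
So ∂z/∂x = −n_x/n_z = −0.12511 and ∂z/∂y = −n_y/n_z = −0.32878.
Unit vector along 275° is (sin 275°, cos 275°) = (-0.9962, 0.0872).
Slope in that direction = a·(-0.9962) + b·(0.0872) = 0.09598.
Apparent dip = arctan|0.09598| = 5.5° (true dip is 19.4°, so apparent ≤ true as expected).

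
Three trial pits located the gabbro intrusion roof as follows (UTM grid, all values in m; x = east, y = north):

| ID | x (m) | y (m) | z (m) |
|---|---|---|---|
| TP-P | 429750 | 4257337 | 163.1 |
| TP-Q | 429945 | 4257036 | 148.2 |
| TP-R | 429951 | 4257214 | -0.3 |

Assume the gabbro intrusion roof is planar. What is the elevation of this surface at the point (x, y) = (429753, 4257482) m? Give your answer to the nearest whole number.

Two edge vectors: TP-P→TP-Q = (195, -301, -14.9), TP-P→TP-R = (201, -123, -163.4).
Normal n = (TP-P→TP-Q) × (TP-P→TP-R) = (47350.7, 28868.1, 36516).
So ∂z/∂x = −n_x/n_z = −1.29671103 and ∂z/∂y = −n_y/n_z = −0.79056030.
Intercept c from TP-P: 163.1 + 557261.57 + 3365681.63 = 3923106.29.
At (429753, 4257482): z = −557265.5 − 3365796.3 + 3923106.29 = 44.6 m.

45 m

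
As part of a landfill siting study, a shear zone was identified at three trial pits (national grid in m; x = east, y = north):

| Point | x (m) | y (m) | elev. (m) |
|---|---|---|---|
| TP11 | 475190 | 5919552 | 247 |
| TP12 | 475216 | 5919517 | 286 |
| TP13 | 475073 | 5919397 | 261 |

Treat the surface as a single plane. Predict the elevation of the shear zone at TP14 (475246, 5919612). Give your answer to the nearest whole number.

Two edge vectors: TP11→TP12 = (26, -35, 39), TP11→TP13 = (-117, -155, 14).
Normal n = (TP11→TP12) × (TP11→TP13) = (5555, -4927, -8125).
So ∂z/∂x = −n_x/n_z = 0.68369231 and ∂z/∂y = −n_y/n_z = −0.60640000.
Intercept c from TP11: 247 − 324883.75 + 3589616.33 = 3264979.59.
At (475246, 5919612): z = 324922.0 − 3589652.7 + 3264979.59 = 248.9 m.

249 m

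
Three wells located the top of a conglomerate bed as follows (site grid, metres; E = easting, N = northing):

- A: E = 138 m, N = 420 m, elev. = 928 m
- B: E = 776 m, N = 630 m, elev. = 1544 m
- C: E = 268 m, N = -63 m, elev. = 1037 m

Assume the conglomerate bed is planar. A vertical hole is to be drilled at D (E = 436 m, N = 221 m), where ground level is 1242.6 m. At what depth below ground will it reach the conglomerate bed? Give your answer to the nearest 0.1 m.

36.2 m

Two edge vectors: A→B = (638, 210, 616), A→C = (130, -483, 109).
Normal n = (A→B) × (A→C) = (320418, 10538, -335454).
So ∂z/∂E = −n_x/n_z = 0.95518 and ∂z/∂N = −n_y/n_z = 0.03141.
Intercept c from A: 928 − 131.81 − 13.19 = 782.99.
At (436, 221): z_contact = 416.46 + 6.94 + 782.99 = 1206.39 m.
Depth below ground = 1242.6 − 1206.39 = 36.2 m.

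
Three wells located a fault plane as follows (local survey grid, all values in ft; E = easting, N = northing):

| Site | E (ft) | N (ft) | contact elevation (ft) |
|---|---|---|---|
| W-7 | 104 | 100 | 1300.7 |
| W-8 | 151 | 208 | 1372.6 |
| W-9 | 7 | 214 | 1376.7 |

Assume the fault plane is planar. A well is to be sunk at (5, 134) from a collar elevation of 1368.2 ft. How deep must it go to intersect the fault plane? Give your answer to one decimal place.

Two edge vectors: W-7→W-8 = (47, 108, 71.9), W-7→W-9 = (-97, 114, 76).
Normal n = (W-7→W-8) × (W-7→W-9) = (11.4, -10546.3, 15834).
So ∂z/∂E = −n_x/n_z = −0.00072 and ∂z/∂N = −n_y/n_z = 0.66605.
Intercept c from W-7: 1300.7 + 0.07 − 66.61 = 1234.17.
At (5, 134): z_contact = −0.00 + 89.25 + 1234.17 = 1323.42 ft.
Depth below ground = 1368.2 − 1323.42 = 44.8 ft.

44.8 ft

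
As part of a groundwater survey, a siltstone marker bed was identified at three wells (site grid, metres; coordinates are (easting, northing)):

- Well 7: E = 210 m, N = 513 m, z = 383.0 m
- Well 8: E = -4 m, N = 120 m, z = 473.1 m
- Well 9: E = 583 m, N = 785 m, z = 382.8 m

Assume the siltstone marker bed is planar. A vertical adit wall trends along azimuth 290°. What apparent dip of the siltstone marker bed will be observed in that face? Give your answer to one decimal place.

21.3°

Two edge vectors: Well 7→Well 8 = (-214, -393, 90.1), Well 7→Well 9 = (373, 272, -0.2).
Normal n = (Well 7→Well 8) × (Well 7→Well 9) = (-24428.6, 33564.5, 88381).
So ∂z/∂E = −n_x/n_z = 0.27640 and ∂z/∂N = −n_y/n_z = −0.37977.
Unit vector along 290° is (sin 290°, cos 290°) = (-0.9397, 0.3420).
Slope in that direction = a·(-0.9397) + b·(0.3420) = −0.38962.
Apparent dip = arctan|0.38962| = 21.3° (true dip is 25.2°, so apparent ≤ true as expected).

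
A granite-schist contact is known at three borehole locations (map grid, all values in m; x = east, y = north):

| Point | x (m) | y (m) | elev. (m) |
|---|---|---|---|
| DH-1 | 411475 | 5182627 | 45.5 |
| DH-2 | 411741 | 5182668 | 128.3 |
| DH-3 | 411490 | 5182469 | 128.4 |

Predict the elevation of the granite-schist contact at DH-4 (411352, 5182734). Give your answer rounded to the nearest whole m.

-54 m

Let the plane be z = a·x + b·y + c.
DH-2−DH-1: 266a + 41b = 82.8;  DH-3−DH-1: 15a − 158b = 82.9.
Solving gives a = 0.38649485, b = −0.48799100.
Then c = 45.5 − a·411475 − b·5182627 = 2370087.84.
At (411352, 5182734): z = 158985.4 − 2529127.5 + 2370087.84 = -54.3 m.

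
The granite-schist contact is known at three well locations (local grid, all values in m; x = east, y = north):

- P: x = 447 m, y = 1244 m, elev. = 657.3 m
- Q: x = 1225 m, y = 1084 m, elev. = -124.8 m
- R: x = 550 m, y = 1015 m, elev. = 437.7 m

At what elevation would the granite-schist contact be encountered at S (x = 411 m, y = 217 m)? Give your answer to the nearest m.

116 m

Two edge vectors: P→Q = (778, -160, -782.1), P→R = (103, -229, -219.6).
Normal n = (P→Q) × (P→R) = (-143964.9, 90292.5, -161682).
So ∂z/∂x = −n_x/n_z = −0.89042 and ∂z/∂y = −n_y/n_z = 0.55846.
Intercept c from P: 657.3 + 398.02 − 694.72 = 360.60.
At (411, 217): z = −366.0 + 121.2 + 360.60 = 115.8 m.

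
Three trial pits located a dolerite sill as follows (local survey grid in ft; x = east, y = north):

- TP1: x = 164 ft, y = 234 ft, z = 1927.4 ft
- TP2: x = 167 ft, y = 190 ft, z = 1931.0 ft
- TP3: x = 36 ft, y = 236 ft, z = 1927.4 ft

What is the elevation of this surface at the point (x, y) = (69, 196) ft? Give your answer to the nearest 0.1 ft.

Let the plane be z = a·x + b·y + c.
TP2−TP1: 3a − 44b = 3.6;  TP3−TP1: −128a + 2b = 0.
Solving gives a = −0.00128, b = −0.08191.
Then c = 1927.4 − a·164 − b·234 = 1946.78.
At (69, 196): z = −0.1 − 16.1 + 1946.78 = 1930.6 ft.

1930.6 ft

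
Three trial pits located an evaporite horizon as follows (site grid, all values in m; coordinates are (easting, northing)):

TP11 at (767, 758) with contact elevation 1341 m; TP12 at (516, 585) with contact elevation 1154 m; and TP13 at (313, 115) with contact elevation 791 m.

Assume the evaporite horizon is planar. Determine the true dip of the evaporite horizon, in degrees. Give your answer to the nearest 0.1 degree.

35.4°

Let the plane be z = a·E + b·N + c.
TP12−TP11: −251a − 173b = −187;  TP13−TP11: −454a − 643b = −550.
Solving gives a = 0.30284, b = 0.64154.
Gradient magnitude |∇z| = √(a² + b²) = √(0.09172 + 0.41157) = 0.70943.
True dip = arctan(0.70943) = 35.4°, dipping toward SSW (azimuth ≈ 205°).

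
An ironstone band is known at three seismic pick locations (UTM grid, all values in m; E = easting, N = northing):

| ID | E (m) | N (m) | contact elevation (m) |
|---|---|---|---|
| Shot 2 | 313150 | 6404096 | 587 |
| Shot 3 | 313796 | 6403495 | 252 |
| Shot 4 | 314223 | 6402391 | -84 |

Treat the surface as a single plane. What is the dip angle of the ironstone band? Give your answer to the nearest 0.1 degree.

21.9°

Let the plane be z = a·E + b·N + c.
Shot 3−Shot 2: 646a − 601b = −335;  Shot 4−Shot 2: 1073a − 1705b = −671.
Solving gives a = −0.36776, b = 0.16211.
Gradient magnitude |∇z| = √(a² + b²) = √(0.13525 + 0.02628) = 0.40190.
True dip = arctan(0.40190) = 21.9°, dipping toward ESE (azimuth ≈ 114°).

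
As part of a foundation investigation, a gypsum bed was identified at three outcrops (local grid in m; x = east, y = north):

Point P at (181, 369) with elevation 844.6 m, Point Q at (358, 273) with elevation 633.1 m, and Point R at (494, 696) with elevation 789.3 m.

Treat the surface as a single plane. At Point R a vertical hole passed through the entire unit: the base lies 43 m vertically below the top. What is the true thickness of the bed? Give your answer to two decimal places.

Two edge vectors: Point P→Point Q = (177, -96, -211.5), Point P→Point R = (313, 327, -55.3).
Normal n = (Point P→Point Q) × (Point P→Point R) = (74469.3, -56411.4, 87927).
So ∂z/∂x = −n_x/n_z = −0.84694 and ∂z/∂y = −n_y/n_z = 0.64157.
|∇z| = √(a²+b²) = 1.06251, so dip δ = arctan(1.06251) = 46.74°.
True thickness = vertical thickness × cos δ = 43 × cos 46.74° = 29.47 m.

29.47 m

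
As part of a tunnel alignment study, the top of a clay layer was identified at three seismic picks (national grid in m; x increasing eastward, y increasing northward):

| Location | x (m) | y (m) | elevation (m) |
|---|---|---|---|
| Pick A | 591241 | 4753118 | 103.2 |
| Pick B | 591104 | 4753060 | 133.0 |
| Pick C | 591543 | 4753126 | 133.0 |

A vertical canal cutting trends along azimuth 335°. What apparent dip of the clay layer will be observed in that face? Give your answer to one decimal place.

Two edge vectors: Pick A→Pick B = (-137, -58, 29.8), Pick A→Pick C = (302, 8, 29.8).
Normal n = (Pick A→Pick B) × (Pick A→Pick C) = (-1966.8, 13082.2, 16420).
So ∂z/∂x = −n_x/n_z = 0.11978 and ∂z/∂y = −n_y/n_z = −0.79672.
Unit vector along 335° is (sin 335°, cos 335°) = (-0.4226, 0.9063).
Slope in that direction = a·(-0.4226) + b·(0.9063) = −0.77270.
Apparent dip = arctan|0.77270| = 37.7° (true dip is 38.9°, so apparent ≤ true as expected).

37.7°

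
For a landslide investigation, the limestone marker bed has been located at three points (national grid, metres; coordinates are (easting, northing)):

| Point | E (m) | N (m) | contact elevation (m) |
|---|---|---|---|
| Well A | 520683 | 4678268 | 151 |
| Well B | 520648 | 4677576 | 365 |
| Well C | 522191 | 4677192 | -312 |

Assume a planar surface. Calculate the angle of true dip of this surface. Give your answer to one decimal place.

30.2°

Let the plane be z = a·E + b·N + c.
Well B−Well A: −35a − 692b = 214;  Well C−Well A: 1508a − 1076b = −463.
Solving gives a = −0.50931, b = −0.28349.
Gradient magnitude |∇z| = √(a² + b²) = √(0.25939 + 0.08037) = 0.58289.
True dip = arctan(0.58289) = 30.2°, dipping toward ENE (azimuth ≈ 061°).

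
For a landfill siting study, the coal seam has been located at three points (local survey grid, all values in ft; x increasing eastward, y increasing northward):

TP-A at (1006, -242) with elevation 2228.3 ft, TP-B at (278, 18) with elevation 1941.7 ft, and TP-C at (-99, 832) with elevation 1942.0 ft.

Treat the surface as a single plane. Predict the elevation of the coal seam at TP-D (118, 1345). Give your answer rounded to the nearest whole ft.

2157 ft

Let the plane be z = a·x + b·y + c.
TP-B−TP-A: −728a + 260b = −286.6;  TP-C−TP-A: −1105a + 1074b = −286.3.
Solving gives a = 0.47186, b = 0.21891.
Then c = 2228.3 − a·1006 − b·-242 = 1806.58.
At (118, 1345): z = 55.7 + 294.4 + 1806.58 = 2156.7 ft.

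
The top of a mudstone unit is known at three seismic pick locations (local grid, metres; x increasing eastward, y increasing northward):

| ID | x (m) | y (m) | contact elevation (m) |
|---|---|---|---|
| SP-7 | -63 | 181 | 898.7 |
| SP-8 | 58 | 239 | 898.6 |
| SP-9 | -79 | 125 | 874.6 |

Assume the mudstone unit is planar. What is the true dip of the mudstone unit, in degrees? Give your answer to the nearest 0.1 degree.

29.0°

Let the plane be z = a·x + b·y + c.
SP-8−SP-7: 121a + 58b = −0.1;  SP-9−SP-7: −16a − 56b = −24.1.
Solving gives a = −0.23998, b = 0.49892.
Gradient magnitude |∇z| = √(a² + b²) = √(0.05759 + 0.24892) = 0.55364.
True dip = arctan(0.55364) = 29.0°, dipping toward SSE (azimuth ≈ 154°).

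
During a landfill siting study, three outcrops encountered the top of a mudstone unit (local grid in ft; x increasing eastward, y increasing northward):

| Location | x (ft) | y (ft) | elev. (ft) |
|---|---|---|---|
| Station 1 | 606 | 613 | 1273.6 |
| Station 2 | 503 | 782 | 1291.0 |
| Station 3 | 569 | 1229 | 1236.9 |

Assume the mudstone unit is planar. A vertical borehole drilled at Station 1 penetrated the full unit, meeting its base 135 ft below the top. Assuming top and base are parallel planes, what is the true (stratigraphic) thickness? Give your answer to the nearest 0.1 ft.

Two edge vectors: Station 1→Station 2 = (-103, 169, 17.4), Station 1→Station 3 = (-37, 616, -36.7).
Normal n = (Station 1→Station 2) × (Station 1→Station 3) = (-16920.7, -4423.9, -57195).
So ∂z/∂x = −n_x/n_z = −0.29584 and ∂z/∂y = −n_y/n_z = −0.07735.
|∇z| = √(a²+b²) = 0.30579, so dip δ = arctan(0.30579) = 17.00°.
True thickness = vertical thickness × cos δ = 135 × cos 17.00° = 129.1 ft.

129.1 ft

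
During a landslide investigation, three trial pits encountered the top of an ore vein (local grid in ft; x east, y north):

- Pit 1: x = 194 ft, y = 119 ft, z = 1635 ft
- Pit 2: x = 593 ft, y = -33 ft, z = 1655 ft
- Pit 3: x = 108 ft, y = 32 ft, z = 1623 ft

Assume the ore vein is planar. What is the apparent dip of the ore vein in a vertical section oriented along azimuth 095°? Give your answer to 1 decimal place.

Two edge vectors: Pit 1→Pit 2 = (399, -152, 20), Pit 1→Pit 3 = (-86, -87, -12).
Normal n = (Pit 1→Pit 2) × (Pit 1→Pit 3) = (3564, 3068, -47785).
So ∂z/∂x = −n_x/n_z = 0.07458 and ∂z/∂y = −n_y/n_z = 0.06420.
Unit vector along 095° is (sin 95°, cos 95°) = (0.9962, -0.0872).
Slope in that direction = a·(0.9962) + b·(-0.0872) = 0.06870.
Apparent dip = arctan|0.06870| = 3.9° (true dip is 5.6°, so apparent ≤ true as expected).

3.9°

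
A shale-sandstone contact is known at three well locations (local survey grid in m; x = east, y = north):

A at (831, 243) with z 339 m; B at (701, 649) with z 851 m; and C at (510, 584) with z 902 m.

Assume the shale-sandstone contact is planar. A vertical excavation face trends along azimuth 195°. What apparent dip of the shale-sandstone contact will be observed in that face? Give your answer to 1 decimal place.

Two edge vectors: A→B = (-130, 406, 512), A→C = (-321, 341, 563).
Normal n = (A→B) × (A→C) = (53986, -91162, 85996).
So ∂z/∂x = −n_x/n_z = −0.62777 and ∂z/∂y = −n_y/n_z = 1.06007.
Unit vector along 195° is (sin 195°, cos 195°) = (-0.2588, -0.9659).
Slope in that direction = a·(-0.2588) + b·(-0.9659) = −0.86147.
Apparent dip = arctan|0.86147| = 40.7° (true dip is 50.9°, so apparent ≤ true as expected).

40.7°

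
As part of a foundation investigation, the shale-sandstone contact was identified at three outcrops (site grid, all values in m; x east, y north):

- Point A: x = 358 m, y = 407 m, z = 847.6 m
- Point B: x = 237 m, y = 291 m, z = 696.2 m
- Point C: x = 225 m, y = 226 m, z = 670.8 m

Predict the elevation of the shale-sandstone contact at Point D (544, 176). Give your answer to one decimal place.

Let the plane be z = a·x + b·y + c.
Point B−Point A: −121a − 116b = −151.4;  Point C−Point A: −133a − 181b = −176.8.
Solving gives a = 1.06513, b = 0.19413.
Then c = 847.6 − a·358 − b·407 = 387.27.
At (544, 176): z = 579.4 + 34.2 + 387.27 = 1000.9 m.

1000.9 m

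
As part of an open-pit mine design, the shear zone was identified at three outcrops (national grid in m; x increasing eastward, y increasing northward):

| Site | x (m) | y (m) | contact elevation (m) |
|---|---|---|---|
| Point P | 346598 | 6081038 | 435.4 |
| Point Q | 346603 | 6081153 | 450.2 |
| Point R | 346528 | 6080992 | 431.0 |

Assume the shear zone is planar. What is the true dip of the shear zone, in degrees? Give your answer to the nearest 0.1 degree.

Let the plane be z = a·x + b·y + c.
Point Q−Point P: 5a + 115b = 14.8;  Point R−Point P: −70a − 46b = −4.4.
Solving gives a = −0.02235, b = 0.12967.
Gradient magnitude |∇z| = √(a² + b²) = √(0.00050 + 0.01681) = 0.13158.
True dip = arctan(0.13158) = 7.5°, dipping toward S (azimuth ≈ 170°).

7.5°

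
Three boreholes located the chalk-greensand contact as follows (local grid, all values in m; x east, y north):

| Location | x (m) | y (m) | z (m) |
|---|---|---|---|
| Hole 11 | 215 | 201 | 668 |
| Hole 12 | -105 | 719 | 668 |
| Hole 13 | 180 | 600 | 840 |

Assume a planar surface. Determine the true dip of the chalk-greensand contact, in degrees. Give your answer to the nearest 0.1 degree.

43.7°

Let the plane be z = a·x + b·y + c.
Hole 12−Hole 11: −320a + 518b = 0;  Hole 13−Hole 11: −35a + 399b = 172.
Solving gives a = 0.81329, b = 0.50242.
Gradient magnitude |∇z| = √(a² + b²) = √(0.66144 + 0.25242) = 0.95596.
True dip = arctan(0.95596) = 43.7°, dipping toward WSW (azimuth ≈ 238°).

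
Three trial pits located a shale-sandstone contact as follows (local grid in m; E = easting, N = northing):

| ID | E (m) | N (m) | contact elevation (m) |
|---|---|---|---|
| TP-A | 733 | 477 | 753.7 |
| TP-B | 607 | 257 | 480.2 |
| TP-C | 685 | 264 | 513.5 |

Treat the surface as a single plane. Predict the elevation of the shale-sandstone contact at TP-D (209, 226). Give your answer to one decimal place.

315.3 m

Let the plane be z = a·E + b·N + c.
TP-B−TP-A: −126a − 220b = −273.5;  TP-C−TP-A: −48a − 213b = −240.2.
Solving gives a = 0.33244, b = 1.05278.
Then c = 753.7 − a·733 − b·477 = 7.84.
At (209, 226): z = 69.5 + 237.9 + 7.84 = 315.3 m.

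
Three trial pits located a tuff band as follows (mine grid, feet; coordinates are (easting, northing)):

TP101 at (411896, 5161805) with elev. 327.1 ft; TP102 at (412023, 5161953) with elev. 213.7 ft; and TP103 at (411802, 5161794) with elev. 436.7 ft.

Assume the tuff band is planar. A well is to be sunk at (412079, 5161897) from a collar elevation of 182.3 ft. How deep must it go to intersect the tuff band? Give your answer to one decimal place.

50.2 ft

Let the plane be z = a·E + b·N + c.
TP102−TP101: 127a + 148b = −113.4;  TP103−TP101: −94a − 11b = 109.6.
Solving gives a = −1.196436276, b = 0.260455453.
Then c = 327.1 − a·411896 − b·5161805 = −851285.85.
At (412079, 5161897): z_contact = −493026.26 + 1344444.22 − 851285.85 = 132.11 ft.
Depth below ground = 182.3 − 132.11 = 50.2 ft.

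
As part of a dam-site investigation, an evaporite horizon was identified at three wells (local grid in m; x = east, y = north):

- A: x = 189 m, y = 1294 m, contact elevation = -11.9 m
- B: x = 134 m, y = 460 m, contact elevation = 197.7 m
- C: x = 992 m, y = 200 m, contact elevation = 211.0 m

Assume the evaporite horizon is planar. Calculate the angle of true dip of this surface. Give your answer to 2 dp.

Let the plane be z = a·x + b·y + c.
B−A: −55a − 834b = 209.6;  C−A: 803a − 1094b = 222.9.
Solving gives a = −0.05947, b = −0.24740.
Gradient magnitude |∇z| = √(a² + b²) = √(0.00354 + 0.06121) = 0.25444.
True dip = arctan(0.25444) = 14.28°, dipping toward NNE (azimuth ≈ 014°).

14.28°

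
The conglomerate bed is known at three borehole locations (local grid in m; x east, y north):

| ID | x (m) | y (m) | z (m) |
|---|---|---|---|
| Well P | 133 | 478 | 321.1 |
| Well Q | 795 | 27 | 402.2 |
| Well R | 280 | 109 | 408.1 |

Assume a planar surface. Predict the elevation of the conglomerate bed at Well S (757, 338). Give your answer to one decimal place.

324.4 m

Two edge vectors: Well P→Well Q = (662, -451, 81.1), Well P→Well R = (147, -369, 87).
Normal n = (Well P→Well Q) × (Well P→Well R) = (-9311.1, -45672.3, -177981).
So ∂z/∂x = −n_x/n_z = −0.05232 and ∂z/∂y = −n_y/n_z = −0.25661.
Intercept c from Well P: 321.1 + 6.96 + 122.66 = 450.72.
At (757, 338): z = −39.6 − 86.7 + 450.72 = 324.4 m.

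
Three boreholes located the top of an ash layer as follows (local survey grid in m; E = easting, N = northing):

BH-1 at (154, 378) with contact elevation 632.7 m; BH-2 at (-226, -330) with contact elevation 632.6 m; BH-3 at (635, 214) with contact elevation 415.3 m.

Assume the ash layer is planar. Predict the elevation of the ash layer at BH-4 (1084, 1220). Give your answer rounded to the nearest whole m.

450 m

Let the plane be z = a·E + b·N + c.
BH-2−BH-1: −380a − 708b = −0.1;  BH-3−BH-1: 481a − 164b = −217.4.
Solving gives a = −0.38202, b = 0.20518.
Then c = 632.7 − a·154 − b·378 = 613.97.
At (1084, 1220): z = −414.1 + 250.3 + 613.97 = 450.2 m.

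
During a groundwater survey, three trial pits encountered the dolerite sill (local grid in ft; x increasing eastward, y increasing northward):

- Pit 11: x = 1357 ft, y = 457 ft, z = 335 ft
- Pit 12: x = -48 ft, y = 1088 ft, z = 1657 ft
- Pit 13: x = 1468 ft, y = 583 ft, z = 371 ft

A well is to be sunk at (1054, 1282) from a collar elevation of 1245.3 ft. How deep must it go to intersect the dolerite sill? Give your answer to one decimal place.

75.0 ft

Two edge vectors: Pit 11→Pit 12 = (-1405, 631, 1322), Pit 11→Pit 13 = (111, 126, 36).
Normal n = (Pit 11→Pit 12) × (Pit 11→Pit 13) = (-143856, 197322, -247071).
So ∂z/∂x = −n_x/n_z = −0.582246 and ∂z/∂y = −n_y/n_z = 0.798645.
Intercept c from Pit 11: 335 + 790.11 − 364.98 = 760.13.
At (1054, 1282): z_contact = −613.69 + 1023.86 + 760.13 = 1170.30 ft.
Depth below ground = 1245.3 − 1170.30 = 75.0 ft.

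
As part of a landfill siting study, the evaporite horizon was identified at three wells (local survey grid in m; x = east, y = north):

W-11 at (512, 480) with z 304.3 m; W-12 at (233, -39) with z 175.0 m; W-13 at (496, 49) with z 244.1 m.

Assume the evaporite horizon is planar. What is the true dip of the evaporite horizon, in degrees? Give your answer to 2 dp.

Two edge vectors: W-11→W-12 = (-279, -519, -129.3), W-11→W-13 = (-16, -431, -60.2).
Normal n = (W-11→W-12) × (W-11→W-13) = (-24484.5, -14727, 111945).
So ∂z/∂x = −n_x/n_z = 0.21872 and ∂z/∂y = −n_y/n_z = 0.13156.
Gradient magnitude |∇z| = √(a² + b²) = √(0.04784 + 0.01731) = 0.25523.
True dip = arctan(0.25523) = 14.32°, dipping toward WSW (azimuth ≈ 239°).

14.32°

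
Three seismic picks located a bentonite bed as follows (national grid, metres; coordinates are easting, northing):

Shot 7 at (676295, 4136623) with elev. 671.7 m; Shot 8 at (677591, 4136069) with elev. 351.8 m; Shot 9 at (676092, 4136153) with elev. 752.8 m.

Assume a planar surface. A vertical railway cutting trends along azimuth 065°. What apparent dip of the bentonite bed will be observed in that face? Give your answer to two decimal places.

Let the plane be z = a·easting + b·northing + c.
Shot 8−Shot 7: 1296a − 554b = −319.9;  Shot 9−Shot 7: −203a − 470b = 81.1.
Solving gives a = −0.27063, b = −0.05566.
Unit vector along 065° is (sin 65°, cos 65°) = (0.9063, 0.4226).
Slope in that direction = a·(0.9063) + b·(0.4226) = −0.26880.
Apparent dip = arctan|0.26880| = 15.05° (true dip is 15.4°, so apparent ≤ true as expected).

15.05°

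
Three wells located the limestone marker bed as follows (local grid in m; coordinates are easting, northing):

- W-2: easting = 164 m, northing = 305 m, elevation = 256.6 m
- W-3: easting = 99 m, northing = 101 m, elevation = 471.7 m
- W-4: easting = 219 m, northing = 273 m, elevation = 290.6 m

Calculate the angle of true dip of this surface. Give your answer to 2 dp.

Let the plane be z = a·easting + b·northing + c.
W-3−W-2: −65a − 204b = 215.1;  W-4−W-2: 55a − 32b = 34.
Solving gives a = 0.00397, b = −1.05568.
Gradient magnitude |∇z| = √(a² + b²) = √(0.00002 + 1.11445) = 1.05568.
True dip = arctan(1.05568) = 46.55°, dipping toward N (azimuth ≈ 360°).

46.55°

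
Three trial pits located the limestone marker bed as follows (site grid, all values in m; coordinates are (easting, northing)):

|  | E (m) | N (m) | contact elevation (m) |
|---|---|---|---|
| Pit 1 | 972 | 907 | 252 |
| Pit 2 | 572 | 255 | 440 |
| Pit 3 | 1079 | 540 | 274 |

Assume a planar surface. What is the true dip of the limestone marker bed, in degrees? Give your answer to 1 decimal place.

Let the plane be z = a·E + b·N + c.
Pit 2−Pit 1: −400a − 652b = 188;  Pit 3−Pit 1: 107a − 367b = 22.
Solving gives a = −0.25236, b = −0.13352.
Gradient magnitude |∇z| = √(a² + b²) = √(0.06369 + 0.01783) = 0.28551.
True dip = arctan(0.28551) = 15.9°, dipping toward ENE (azimuth ≈ 062°).

15.9°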